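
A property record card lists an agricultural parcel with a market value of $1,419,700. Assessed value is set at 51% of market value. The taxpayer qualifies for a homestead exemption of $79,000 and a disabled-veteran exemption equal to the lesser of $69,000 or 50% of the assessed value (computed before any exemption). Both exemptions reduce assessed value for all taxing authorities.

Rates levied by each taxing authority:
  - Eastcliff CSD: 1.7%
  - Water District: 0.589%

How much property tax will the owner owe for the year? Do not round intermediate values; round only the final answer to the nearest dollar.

$13,186

Assessed value = $1,419,700 × 0.51 = $724,047
Disabled-veteran exemption = min($69,000, 50% × $724,047) = min($69,000, $362,023.5) = $69,000 (dollar cap binds)
Taxable value = $724,047 − $79,000 − $69,000 = $576,047
Eastcliff CSD: $576,047 × 0.017 = $9,792.799
Water District: $576,047 × 0.00589 = $3,392.91683
Total = $13,185.71583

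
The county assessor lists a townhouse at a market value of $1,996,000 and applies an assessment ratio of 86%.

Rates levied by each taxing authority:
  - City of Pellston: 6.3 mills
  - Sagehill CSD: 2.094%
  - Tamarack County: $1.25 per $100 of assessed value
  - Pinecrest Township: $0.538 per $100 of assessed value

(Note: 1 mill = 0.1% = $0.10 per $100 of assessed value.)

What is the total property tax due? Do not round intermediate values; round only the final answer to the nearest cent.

Assessed value = $1,996,000 × 0.86 = $1,716,560
City of Pellston: $1,716,560 × 0.0063 = $10,814.328
Sagehill CSD: $1,716,560 × 0.02094 = $35,944.7664
Tamarack County: $1,716,560 × 0.0125 = $21,457
Pinecrest Township: $1,716,560 × 0.00538 = $9,235.0928
Total = $77,451.1872

$77,451.19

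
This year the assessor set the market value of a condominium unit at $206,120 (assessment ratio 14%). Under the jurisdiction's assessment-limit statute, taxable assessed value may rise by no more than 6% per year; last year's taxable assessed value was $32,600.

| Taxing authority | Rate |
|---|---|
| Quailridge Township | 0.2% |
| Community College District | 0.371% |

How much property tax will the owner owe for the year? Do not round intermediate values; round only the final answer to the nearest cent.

Uncapped assessed value = $206,120 × 0.14 = $28,856.8
Cap limit = $32,600 × 1.06 = $34,556
Taxable assessed value = min($28,856.8, $34,556) = $28,856.8 (cap does not bind)
Quailridge Township: $28,856.8 × 0.002 = $57.7136
Community College District: $28,856.8 × 0.00371 = $107.058728
Total = $164.772328

$164.77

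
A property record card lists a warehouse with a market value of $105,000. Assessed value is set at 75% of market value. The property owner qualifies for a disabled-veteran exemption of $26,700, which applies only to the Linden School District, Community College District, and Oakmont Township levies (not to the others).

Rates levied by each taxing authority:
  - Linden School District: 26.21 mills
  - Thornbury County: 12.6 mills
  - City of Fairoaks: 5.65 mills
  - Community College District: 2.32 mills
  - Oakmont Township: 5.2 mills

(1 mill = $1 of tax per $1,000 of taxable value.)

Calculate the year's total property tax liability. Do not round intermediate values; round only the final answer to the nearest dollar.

Assessed value = $105,000 × 0.75 = $78,750
Linden School District: ($78,750 − $26,700) × 0.02621 = $52,050 × 0.02621 = $1,364.2305
Thornbury County: $78,750 × 0.0126 = $992.25
City of Fairoaks: $78,750 × 0.00565 = $444.9375
Community College District: ($78,750 − $26,700) × 0.00232 = $52,050 × 0.00232 = $120.756
Oakmont Township: ($78,750 − $26,700) × 0.0052 = $52,050 × 0.0052 = $270.66
Total = $3,192.834

$3,193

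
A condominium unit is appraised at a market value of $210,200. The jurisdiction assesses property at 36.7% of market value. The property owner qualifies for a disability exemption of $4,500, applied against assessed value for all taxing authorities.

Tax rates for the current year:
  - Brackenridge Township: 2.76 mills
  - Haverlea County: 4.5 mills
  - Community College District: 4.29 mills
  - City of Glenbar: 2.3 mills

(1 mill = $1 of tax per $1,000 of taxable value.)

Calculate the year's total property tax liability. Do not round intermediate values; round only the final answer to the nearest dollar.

Assessed value = $210,200 × 0.367 = $77,143.4
Taxable value = $77,143.4 − $4,500 = $72,643.4
Brackenridge Township: $72,643.4 × 0.00276 = $200.495784
Haverlea County: $72,643.4 × 0.0045 = $326.8953
Community College District: $72,643.4 × 0.00429 = $311.640186
City of Glenbar: $72,643.4 × 0.0023 = $167.07982
Total = $200.495784 + $326.8953 + $311.640186 + $167.07982 = $1,006.11109

$1,006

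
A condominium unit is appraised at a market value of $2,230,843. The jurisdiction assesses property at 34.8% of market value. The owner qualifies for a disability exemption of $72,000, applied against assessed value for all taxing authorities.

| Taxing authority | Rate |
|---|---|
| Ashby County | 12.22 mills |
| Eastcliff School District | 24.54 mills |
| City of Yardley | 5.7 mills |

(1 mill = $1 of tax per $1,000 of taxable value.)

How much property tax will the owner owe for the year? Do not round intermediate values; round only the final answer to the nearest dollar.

Assessed value = $2,230,843 × 0.348 = $776,333.364
Taxable value = $776,333.364 − $72,000 = $704,333.364
Ashby County: $704,333.364 × 0.01222 = $8,606.95370808
Eastcliff School District: $704,333.364 × 0.02454 = $17,284.34075256
City of Yardley: $704,333.364 × 0.0057 = $4,014.7001748
Total = $8,606.95370808 + $17,284.34075256 + $4,014.7001748 = $29,905.99463544

$29,906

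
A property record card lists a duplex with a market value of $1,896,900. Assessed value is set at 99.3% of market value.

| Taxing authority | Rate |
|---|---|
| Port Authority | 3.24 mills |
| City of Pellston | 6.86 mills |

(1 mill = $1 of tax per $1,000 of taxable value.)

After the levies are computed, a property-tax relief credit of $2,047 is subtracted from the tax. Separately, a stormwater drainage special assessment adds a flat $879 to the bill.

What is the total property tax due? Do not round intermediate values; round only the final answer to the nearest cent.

Assessed value = $1,896,900 × 0.993 = $1,883,621.7
Port Authority: $1,883,621.7 × 0.00324 = $6,102.934308
City of Pellston: $1,883,621.7 × 0.00686 = $12,921.644862
Levies subtotal = $19,024.57917
After credit = $19,024.57917 − $2,047 = $16,977.57917
Total = $16,977.57917 + $879 = $17,856.57917

$17,856.58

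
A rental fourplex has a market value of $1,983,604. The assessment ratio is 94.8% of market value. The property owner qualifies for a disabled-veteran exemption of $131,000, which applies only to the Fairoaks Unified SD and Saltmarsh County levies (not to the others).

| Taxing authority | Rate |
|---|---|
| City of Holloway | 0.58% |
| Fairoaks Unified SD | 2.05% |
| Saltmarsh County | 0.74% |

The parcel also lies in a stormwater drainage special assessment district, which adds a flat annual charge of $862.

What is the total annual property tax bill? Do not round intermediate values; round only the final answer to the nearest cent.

$60,578.49

Assessed value = $1,983,604 × 0.948 = $1,880,456.592
City of Holloway: $1,880,456.592 × 0.0058 = $10,906.6482336
Fairoaks Unified SD: ($1,880,456.592 − $131,000) × 0.0205 = $1,749,456.592 × 0.0205 = $35,863.860136
Saltmarsh County: ($1,880,456.592 − $131,000) × 0.0074 = $1,749,456.592 × 0.0074 = $12,945.9787808
Levies subtotal = $59,716.4871504
Total = $59,716.4871504 + $862 = $60,578.4871504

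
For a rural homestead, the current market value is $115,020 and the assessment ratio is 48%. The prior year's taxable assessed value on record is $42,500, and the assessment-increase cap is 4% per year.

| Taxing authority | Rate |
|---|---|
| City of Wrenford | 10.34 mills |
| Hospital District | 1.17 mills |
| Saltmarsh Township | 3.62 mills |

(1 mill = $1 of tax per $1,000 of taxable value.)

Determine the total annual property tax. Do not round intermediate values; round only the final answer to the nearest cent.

$668.75

Uncapped assessed value = $115,020 × 0.48 = $55,209.6
Cap limit = $42,500 × 1.04 = $44,200
Taxable assessed value = min($55,209.6, $44,200) = $44,200 (cap binds)
City of Wrenford: $44,200 × 0.01034 = $457.028
Hospital District: $44,200 × 0.00117 = $51.714
Saltmarsh Township: $44,200 × 0.00362 = $160.004
Total = $668.746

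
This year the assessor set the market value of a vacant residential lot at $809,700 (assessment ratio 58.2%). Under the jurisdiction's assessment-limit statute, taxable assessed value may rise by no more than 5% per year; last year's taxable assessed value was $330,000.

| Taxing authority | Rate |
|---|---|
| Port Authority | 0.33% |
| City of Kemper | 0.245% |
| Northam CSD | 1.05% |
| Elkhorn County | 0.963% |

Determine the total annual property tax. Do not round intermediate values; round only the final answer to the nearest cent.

$8,967.42

Uncapped assessed value = $809,700 × 0.582 = $471,245.4
Cap limit = $330,000 × 1.05 = $346,500
Taxable assessed value = min($471,245.4, $346,500) = $346,500 (cap binds)
Port Authority: $346,500 × 0.0033 = $1,143.45
City of Kemper: $346,500 × 0.00245 = $848.925
Northam CSD: $346,500 × 0.0105 = $3,638.25
Elkhorn County: $346,500 × 0.00963 = $3,336.795
Total = $8,967.42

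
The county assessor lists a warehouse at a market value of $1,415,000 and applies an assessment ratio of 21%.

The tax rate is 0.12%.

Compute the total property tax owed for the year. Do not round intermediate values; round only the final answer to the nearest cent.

$356.58

Assessed value = $1,415,000 × 0.21 = $297,150
Tax = $297,150 × 0.0012 = $356.58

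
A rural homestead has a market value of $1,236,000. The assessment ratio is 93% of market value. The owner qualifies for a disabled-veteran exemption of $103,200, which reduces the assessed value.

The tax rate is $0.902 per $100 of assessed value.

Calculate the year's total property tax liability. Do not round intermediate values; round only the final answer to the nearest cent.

$9,437.45

Assessed value = $1,236,000 × 0.93 = $1,149,480
Taxable value = $1,149,480 − $103,200 = $1,046,280
Tax = $1,046,280 × 0.00902 = $9,437.4456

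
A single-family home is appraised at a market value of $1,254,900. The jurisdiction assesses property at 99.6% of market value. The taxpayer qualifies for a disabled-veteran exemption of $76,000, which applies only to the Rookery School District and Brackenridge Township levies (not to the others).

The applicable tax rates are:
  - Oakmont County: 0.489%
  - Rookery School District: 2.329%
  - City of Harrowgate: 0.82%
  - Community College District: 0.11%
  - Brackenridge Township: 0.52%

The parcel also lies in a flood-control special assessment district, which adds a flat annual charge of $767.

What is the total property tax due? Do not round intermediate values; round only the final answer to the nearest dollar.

$51,947

Assessed value = $1,254,900 × 0.996 = $1,249,880.4
Oakmont County: $1,249,880.4 × 0.00489 = $6,111.915156
Rookery School District: ($1,249,880.4 − $76,000) × 0.02329 = $1,173,880.4 × 0.02329 = $27,339.674516
City of Harrowgate: $1,249,880.4 × 0.0082 = $10,249.01928
Community College District: $1,249,880.4 × 0.0011 = $1,374.86844
Brackenridge Township: ($1,249,880.4 − $76,000) × 0.0052 = $1,173,880.4 × 0.0052 = $6,104.17808
Levies subtotal = $51,179.655472
Total = $51,179.655472 + $767 = $51,946.655472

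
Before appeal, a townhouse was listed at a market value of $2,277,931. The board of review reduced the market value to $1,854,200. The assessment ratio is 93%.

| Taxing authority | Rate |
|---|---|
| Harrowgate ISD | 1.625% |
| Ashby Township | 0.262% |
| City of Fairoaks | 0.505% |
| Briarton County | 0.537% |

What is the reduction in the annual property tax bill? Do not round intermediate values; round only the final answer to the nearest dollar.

$11,542

Old assessed value = $2,277,931 × 0.93 = $2,118,475.83
New assessed value = $1,854,200 × 0.93 = $1,724,406
Combined rate = 0.01625 + 0.00262 + 0.00505 + 0.00537 = 0.02929
Old tax = $2,118,475.83 × 0.02929 = $62,050.1570607
New tax = $1,724,406 × 0.02929 = $50,507.85174
Reduction = $62,050.1570607 − $50,507.85174 = $11,542.3053207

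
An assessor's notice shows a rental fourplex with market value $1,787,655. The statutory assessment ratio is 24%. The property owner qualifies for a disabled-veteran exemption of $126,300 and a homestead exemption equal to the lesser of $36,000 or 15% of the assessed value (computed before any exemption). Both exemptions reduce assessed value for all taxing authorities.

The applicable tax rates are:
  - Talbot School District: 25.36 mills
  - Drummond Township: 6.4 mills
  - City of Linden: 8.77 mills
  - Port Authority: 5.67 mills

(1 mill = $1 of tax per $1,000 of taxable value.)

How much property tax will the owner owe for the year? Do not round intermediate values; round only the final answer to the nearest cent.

Assessed value = $1,787,655 × 0.24 = $429,037.2
Homestead exemption = min($36,000, 15% × $429,037.2) = min($36,000, $64,355.58) = $36,000 (dollar cap binds)
Taxable value = $429,037.2 − $126,300 − $36,000 = $266,737.2
Talbot School District: $266,737.2 × 0.02536 = $6,764.455392
Drummond Township: $266,737.2 × 0.0064 = $1,707.11808
City of Linden: $266,737.2 × 0.00877 = $2,339.285244
Port Authority: $266,737.2 × 0.00567 = $1,512.399924
Total = $12,323.25864

$12,323.26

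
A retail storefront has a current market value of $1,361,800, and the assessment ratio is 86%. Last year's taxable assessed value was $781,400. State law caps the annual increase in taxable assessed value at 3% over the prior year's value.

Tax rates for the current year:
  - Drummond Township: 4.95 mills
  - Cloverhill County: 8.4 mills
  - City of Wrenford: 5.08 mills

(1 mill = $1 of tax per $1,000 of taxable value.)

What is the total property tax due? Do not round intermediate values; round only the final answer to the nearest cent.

Uncapped assessed value = $1,361,800 × 0.86 = $1,171,148
Cap limit = $781,400 × 1.03 = $804,842
Taxable assessed value = min($1,171,148, $804,842) = $804,842 (cap binds)
Drummond Township: $804,842 × 0.00495 = $3,983.9679
Cloverhill County: $804,842 × 0.0084 = $6,760.6728
City of Wrenford: $804,842 × 0.00508 = $4,088.59736
Total = $14,833.23806

$14,833.24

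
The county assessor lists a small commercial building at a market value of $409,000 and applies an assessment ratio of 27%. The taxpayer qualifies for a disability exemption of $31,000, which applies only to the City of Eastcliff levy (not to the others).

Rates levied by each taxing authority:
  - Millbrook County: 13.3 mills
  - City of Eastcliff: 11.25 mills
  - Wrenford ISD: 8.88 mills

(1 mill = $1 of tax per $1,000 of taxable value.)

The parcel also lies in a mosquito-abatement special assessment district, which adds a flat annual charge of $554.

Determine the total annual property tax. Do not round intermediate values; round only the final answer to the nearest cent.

Assessed value = $409,000 × 0.27 = $110,430
Millbrook County: $110,430 × 0.0133 = $1,468.719
City of Eastcliff: ($110,430 − $31,000) × 0.01125 = $79,430 × 0.01125 = $893.5875
Wrenford ISD: $110,430 × 0.00888 = $980.6184
Levies subtotal = $3,342.9249
Total = $3,342.9249 + $554 = $3,896.9249

$3,896.92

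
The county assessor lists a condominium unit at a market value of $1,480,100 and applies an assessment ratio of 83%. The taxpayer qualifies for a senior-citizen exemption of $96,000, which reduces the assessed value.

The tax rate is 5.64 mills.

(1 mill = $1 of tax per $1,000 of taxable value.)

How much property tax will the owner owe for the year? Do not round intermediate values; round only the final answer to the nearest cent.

Assessed value = $1,480,100 × 0.83 = $1,228,483
Taxable value = $1,228,483 − $96,000 = $1,132,483
Tax = $1,132,483 × 0.00564 = $6,387.20412

$6,387.20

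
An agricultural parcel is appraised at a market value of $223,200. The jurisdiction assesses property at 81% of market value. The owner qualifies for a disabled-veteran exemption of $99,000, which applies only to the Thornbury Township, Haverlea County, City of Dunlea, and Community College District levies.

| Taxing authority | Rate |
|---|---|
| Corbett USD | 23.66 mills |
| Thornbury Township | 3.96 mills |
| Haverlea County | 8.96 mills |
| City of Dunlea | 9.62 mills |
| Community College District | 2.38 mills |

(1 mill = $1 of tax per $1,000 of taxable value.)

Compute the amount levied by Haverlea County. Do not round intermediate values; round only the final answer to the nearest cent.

Assessed value = $223,200 × 0.81 = $180,792
Haverlea County taxable value = $180,792 − $99,000 = $81,792
Haverlea County levy = $81,792 × 0.00896 = $732.85632

$732.86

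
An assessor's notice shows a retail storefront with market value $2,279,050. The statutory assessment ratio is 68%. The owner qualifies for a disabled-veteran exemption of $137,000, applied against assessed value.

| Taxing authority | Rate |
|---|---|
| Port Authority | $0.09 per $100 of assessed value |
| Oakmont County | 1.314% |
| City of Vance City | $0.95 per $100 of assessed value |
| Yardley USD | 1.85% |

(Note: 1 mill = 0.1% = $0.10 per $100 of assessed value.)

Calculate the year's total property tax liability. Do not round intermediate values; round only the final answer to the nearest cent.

Assessed value = $2,279,050 × 0.68 = $1,549,754
Taxable value = $1,549,754 − $137,000 = $1,412,754
Port Authority: $1,412,754 × 0.0009 = $1,271.4786
Oakmont County: $1,412,754 × 0.01314 = $18,563.58756
City of Vance City: $1,412,754 × 0.0095 = $13,421.163
Yardley USD: $1,412,754 × 0.0185 = $26,135.949
Total = $59,392.17816

$59,392.18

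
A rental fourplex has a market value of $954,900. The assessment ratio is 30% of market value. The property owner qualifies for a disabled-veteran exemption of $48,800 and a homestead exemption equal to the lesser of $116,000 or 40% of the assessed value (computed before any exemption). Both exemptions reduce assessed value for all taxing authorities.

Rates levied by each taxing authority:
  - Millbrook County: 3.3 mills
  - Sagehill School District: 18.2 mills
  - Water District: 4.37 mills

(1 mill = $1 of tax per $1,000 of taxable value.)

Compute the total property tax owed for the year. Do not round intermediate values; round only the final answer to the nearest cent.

Assessed value = $954,900 × 0.3 = $286,470
Homestead exemption = min($116,000, 40% × $286,470) = min($116,000, $114,588) = $114,588 (percentage binds)
Taxable value = $286,470 − $48,800 − $114,588 = $123,082
Millbrook County: $123,082 × 0.0033 = $406.1706
Sagehill School District: $123,082 × 0.0182 = $2,240.0924
Water District: $123,082 × 0.00437 = $537.86834
Total = $3,184.13134

$3,184.13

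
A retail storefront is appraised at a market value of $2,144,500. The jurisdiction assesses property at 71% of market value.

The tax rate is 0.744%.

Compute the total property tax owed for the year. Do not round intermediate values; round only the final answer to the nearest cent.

Assessed value = $2,144,500 × 0.71 = $1,522,595
Tax = $1,522,595 × 0.00744 = $11,328.1068

$11,328.11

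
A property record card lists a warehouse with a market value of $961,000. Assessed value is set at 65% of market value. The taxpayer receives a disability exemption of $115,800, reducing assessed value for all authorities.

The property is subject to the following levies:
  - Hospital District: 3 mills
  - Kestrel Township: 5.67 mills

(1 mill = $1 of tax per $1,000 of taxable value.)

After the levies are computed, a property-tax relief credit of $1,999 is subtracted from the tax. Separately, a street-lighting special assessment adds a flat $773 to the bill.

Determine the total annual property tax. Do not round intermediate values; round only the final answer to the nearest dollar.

Assessed value = $961,000 × 0.65 = $624,650
Taxable value = $624,650 − $115,800 = $508,850
Hospital District: $508,850 × 0.003 = $1,526.55
Kestrel Township: $508,850 × 0.00567 = $2,885.1795
Levies subtotal = $4,411.7295
After credit = $4,411.7295 − $1,999 = $2,412.7295
Total = $2,412.7295 + $773 = $3,185.7295

$3,186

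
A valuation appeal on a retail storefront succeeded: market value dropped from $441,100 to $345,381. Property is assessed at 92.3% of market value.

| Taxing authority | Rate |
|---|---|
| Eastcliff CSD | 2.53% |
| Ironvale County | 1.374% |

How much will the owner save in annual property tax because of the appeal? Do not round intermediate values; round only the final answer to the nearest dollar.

Old assessed value = $441,100 × 0.923 = $407,135.3
New assessed value = $345,381 × 0.923 = $318,786.663
Combined rate = 0.0253 + 0.01374 = 0.03904
Old tax = $407,135.3 × 0.03904 = $15,894.562112
New tax = $318,786.663 × 0.03904 = $12,445.43132352
Reduction = $15,894.562112 − $12,445.43132352 = $3,449.13078848

$3,449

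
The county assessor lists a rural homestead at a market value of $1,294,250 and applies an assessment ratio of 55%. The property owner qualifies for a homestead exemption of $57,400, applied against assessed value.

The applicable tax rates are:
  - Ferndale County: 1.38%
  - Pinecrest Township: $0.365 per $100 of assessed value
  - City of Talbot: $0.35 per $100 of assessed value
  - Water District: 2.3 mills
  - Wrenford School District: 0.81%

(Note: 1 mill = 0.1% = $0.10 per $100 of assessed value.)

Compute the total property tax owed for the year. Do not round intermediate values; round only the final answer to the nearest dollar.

Assessed value = $1,294,250 × 0.55 = $711,837.5
Taxable value = $711,837.5 − $57,400 = $654,437.5
Ferndale County: $654,437.5 × 0.0138 = $9,031.2375
Pinecrest Township: $654,437.5 × 0.00365 = $2,388.696875
City of Talbot: $654,437.5 × 0.0035 = $2,290.53125
Water District: $654,437.5 × 0.0023 = $1,505.20625
Wrenford School District: $654,437.5 × 0.0081 = $5,300.94375
Total = $20,516.615625

$20,517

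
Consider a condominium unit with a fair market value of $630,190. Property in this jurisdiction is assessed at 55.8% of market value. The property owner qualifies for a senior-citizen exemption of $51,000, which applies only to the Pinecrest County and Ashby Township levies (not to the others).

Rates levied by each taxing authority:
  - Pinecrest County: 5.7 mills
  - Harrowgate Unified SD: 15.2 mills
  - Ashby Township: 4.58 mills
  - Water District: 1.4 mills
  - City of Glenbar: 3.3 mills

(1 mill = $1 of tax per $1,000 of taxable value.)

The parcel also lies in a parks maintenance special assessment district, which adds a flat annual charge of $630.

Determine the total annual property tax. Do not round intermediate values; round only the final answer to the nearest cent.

Assessed value = $630,190 × 0.558 = $351,646.02
Pinecrest County: ($351,646.02 − $51,000) × 0.0057 = $300,646.02 × 0.0057 = $1,713.682314
Harrowgate Unified SD: $351,646.02 × 0.0152 = $5,345.019504
Ashby Township: ($351,646.02 − $51,000) × 0.00458 = $300,646.02 × 0.00458 = $1,376.9587716
Water District: $351,646.02 × 0.0014 = $492.304428
City of Glenbar: $351,646.02 × 0.0033 = $1,160.431866
Levies subtotal = $10,088.3968836
Total = $10,088.3968836 + $630 = $10,718.3968836

$10,718.40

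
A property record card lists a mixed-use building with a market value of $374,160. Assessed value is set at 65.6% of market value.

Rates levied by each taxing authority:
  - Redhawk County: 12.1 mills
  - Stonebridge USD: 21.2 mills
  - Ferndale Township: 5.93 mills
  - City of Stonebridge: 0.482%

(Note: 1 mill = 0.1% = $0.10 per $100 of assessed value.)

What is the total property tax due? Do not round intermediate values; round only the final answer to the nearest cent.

$10,812.03

Assessed value = $374,160 × 0.656 = $245,448.96
Redhawk County: $245,448.96 × 0.0121 = $2,969.932416
Stonebridge USD: $245,448.96 × 0.0212 = $5,203.517952
Ferndale Township: $245,448.96 × 0.00593 = $1,455.5123328
City of Stonebridge: $245,448.96 × 0.00482 = $1,183.0639872
Total = $10,812.026688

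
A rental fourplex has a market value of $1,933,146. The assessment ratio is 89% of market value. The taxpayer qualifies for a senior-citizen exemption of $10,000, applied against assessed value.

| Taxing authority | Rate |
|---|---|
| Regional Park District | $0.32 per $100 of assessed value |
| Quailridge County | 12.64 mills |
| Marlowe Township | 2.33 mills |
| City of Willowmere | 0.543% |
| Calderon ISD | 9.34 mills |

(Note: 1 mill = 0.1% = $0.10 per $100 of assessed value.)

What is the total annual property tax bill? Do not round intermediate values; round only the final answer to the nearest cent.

Assessed value = $1,933,146 × 0.89 = $1,720,499.94
Taxable value = $1,720,499.94 − $10,000 = $1,710,499.94
Regional Park District: $1,710,499.94 × 0.0032 = $5,473.599808
Quailridge County: $1,710,499.94 × 0.01264 = $21,620.7192416
Marlowe Township: $1,710,499.94 × 0.00233 = $3,985.4648602
City of Willowmere: $1,710,499.94 × 0.00543 = $9,288.0146742
Calderon ISD: $1,710,499.94 × 0.00934 = $15,976.0694396
Total = $56,343.8680236

$56,343.87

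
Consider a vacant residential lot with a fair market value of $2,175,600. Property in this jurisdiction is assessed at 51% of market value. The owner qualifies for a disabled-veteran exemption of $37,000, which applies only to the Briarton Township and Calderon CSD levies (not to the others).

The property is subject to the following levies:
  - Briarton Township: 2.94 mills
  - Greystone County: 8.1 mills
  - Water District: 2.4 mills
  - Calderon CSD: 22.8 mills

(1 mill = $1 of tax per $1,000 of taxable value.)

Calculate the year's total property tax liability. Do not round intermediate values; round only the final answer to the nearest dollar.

$39,258

Assessed value = $2,175,600 × 0.51 = $1,109,556
Briarton Township: ($1,109,556 − $37,000) × 0.00294 = $1,072,556 × 0.00294 = $3,153.31464
Greystone County: $1,109,556 × 0.0081 = $8,987.4036
Water District: $1,109,556 × 0.0024 = $2,662.9344
Calderon CSD: ($1,109,556 − $37,000) × 0.0228 = $1,072,556 × 0.0228 = $24,454.2768
Total = $39,257.92944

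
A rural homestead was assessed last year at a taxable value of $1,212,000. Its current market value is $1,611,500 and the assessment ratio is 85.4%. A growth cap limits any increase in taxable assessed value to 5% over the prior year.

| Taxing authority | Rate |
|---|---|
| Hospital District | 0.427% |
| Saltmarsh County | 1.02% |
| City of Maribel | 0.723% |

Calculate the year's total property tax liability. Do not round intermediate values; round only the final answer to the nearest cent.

Uncapped assessed value = $1,611,500 × 0.854 = $1,376,221
Cap limit = $1,212,000 × 1.05 = $1,272,600
Taxable assessed value = min($1,376,221, $1,272,600) = $1,272,600 (cap binds)
Hospital District: $1,272,600 × 0.00427 = $5,434.002
Saltmarsh County: $1,272,600 × 0.0102 = $12,980.52
City of Maribel: $1,272,600 × 0.00723 = $9,200.898
Total = $27,615.42

$27,615.42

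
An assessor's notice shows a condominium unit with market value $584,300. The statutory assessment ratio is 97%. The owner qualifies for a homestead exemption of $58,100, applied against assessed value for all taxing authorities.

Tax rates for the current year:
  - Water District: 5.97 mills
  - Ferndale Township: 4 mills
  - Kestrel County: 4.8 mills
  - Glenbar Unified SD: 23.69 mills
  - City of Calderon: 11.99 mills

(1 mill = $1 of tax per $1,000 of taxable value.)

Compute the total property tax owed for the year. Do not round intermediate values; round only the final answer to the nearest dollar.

Assessed value = $584,300 × 0.97 = $566,771
Taxable value = $566,771 − $58,100 = $508,671
Water District: $508,671 × 0.00597 = $3,036.76587
Ferndale Township: $508,671 × 0.004 = $2,034.684
Kestrel County: $508,671 × 0.0048 = $2,441.6208
Glenbar Unified SD: $508,671 × 0.02369 = $12,050.41599
City of Calderon: $508,671 × 0.01199 = $6,098.96529
Total = $3,036.76587 + $2,034.684 + $2,441.6208 + $12,050.41599 + $6,098.96529 = $25,662.45195

$25,662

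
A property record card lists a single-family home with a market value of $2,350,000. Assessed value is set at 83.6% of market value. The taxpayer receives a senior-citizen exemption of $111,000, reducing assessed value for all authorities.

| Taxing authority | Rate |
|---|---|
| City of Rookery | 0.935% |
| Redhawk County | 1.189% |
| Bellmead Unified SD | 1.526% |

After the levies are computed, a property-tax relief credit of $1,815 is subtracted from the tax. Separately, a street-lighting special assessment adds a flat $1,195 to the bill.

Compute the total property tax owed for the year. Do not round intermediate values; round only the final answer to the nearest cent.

$67,036.40

Assessed value = $2,350,000 × 0.836 = $1,964,600
Taxable value = $1,964,600 − $111,000 = $1,853,600
City of Rookery: $1,853,600 × 0.00935 = $17,331.16
Redhawk County: $1,853,600 × 0.01189 = $22,039.304
Bellmead Unified SD: $1,853,600 × 0.01526 = $28,285.936
Levies subtotal = $67,656.4
After credit = $67,656.4 − $1,815 = $65,841.4
Total = $65,841.4 + $1,195 = $67,036.4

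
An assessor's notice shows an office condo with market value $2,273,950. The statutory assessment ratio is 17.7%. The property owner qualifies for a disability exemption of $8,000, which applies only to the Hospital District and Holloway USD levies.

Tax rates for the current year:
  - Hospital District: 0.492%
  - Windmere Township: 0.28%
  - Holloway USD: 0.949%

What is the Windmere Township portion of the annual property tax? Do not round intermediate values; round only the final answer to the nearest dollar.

Assessed value = $2,273,950 × 0.177 = $402,489.15
Windmere Township taxable value = $402,489.15 (exemption does not apply)
Windmere Township levy = $402,489.15 × 0.0028 = $1,126.96962

$1,127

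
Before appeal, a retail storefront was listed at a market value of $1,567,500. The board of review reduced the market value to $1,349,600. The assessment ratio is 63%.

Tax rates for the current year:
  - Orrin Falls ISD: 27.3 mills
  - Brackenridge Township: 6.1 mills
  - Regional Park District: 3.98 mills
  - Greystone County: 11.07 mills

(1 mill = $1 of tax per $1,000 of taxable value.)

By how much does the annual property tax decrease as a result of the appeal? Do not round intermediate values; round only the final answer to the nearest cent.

$6,651.07

Old assessed value = $1,567,500 × 0.63 = $987,525
New assessed value = $1,349,600 × 0.63 = $850,248
Combined rate = 0.0273 + 0.0061 + 0.00398 + 0.01107 = 0.04845
Old tax = $987,525 × 0.04845 = $47,845.58625
New tax = $850,248 × 0.04845 = $41,194.5156
Reduction = $47,845.58625 − $41,194.5156 = $6,651.07065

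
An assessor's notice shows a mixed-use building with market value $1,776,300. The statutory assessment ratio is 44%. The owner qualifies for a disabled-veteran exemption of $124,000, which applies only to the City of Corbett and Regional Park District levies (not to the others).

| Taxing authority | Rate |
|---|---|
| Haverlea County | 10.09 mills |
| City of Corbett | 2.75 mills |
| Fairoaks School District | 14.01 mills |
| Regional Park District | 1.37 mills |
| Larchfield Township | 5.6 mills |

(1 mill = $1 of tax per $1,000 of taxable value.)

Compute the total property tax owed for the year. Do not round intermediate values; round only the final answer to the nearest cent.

$25,921.89

Assessed value = $1,776,300 × 0.44 = $781,572
Haverlea County: $781,572 × 0.01009 = $7,886.06148
City of Corbett: ($781,572 − $124,000) × 0.00275 = $657,572 × 0.00275 = $1,808.323
Fairoaks School District: $781,572 × 0.01401 = $10,949.82372
Regional Park District: ($781,572 − $124,000) × 0.00137 = $657,572 × 0.00137 = $900.87364
Larchfield Township: $781,572 × 0.0056 = $4,376.8032
Total = $25,921.88504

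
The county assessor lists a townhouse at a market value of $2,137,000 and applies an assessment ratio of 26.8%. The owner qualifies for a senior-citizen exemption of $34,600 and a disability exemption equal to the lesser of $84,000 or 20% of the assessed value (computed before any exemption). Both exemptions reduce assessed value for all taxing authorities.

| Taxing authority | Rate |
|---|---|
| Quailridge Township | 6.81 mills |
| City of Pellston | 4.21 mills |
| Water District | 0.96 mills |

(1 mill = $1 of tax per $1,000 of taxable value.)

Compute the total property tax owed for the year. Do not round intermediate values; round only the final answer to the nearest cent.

$5,440.31

Assessed value = $2,137,000 × 0.268 = $572,716
Disability exemption = min($84,000, 20% × $572,716) = min($84,000, $114,543.2) = $84,000 (dollar cap binds)
Taxable value = $572,716 − $34,600 − $84,000 = $454,116
Quailridge Township: $454,116 × 0.00681 = $3,092.52996
City of Pellston: $454,116 × 0.00421 = $1,911.82836
Water District: $454,116 × 0.00096 = $435.95136
Total = $5,440.30968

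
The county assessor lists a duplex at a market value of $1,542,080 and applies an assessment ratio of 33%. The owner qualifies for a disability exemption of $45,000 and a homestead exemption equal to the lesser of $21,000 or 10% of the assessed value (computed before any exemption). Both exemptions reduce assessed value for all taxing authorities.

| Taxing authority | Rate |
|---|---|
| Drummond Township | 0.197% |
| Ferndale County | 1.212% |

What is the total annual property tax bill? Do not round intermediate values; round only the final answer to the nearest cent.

$6,240.27

Assessed value = $1,542,080 × 0.33 = $508,886.4
Homestead exemption = min($21,000, 10% × $508,886.4) = min($21,000, $50,888.64) = $21,000 (dollar cap binds)
Taxable value = $508,886.4 − $45,000 − $21,000 = $442,886.4
Drummond Township: $442,886.4 × 0.00197 = $872.486208
Ferndale County: $442,886.4 × 0.01212 = $5,367.783168
Total = $6,240.269376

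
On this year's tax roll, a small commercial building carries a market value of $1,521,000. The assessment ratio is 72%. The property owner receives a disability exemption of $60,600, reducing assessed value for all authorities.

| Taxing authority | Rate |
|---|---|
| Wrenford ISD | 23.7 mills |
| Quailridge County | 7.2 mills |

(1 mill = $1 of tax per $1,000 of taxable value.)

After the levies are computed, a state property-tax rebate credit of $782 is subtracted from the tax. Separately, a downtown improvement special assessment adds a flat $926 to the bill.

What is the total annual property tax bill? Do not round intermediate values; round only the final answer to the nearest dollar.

Assessed value = $1,521,000 × 0.72 = $1,095,120
Taxable value = $1,095,120 − $60,600 = $1,034,520
Wrenford ISD: $1,034,520 × 0.0237 = $24,518.124
Quailridge County: $1,034,520 × 0.0072 = $7,448.544
Levies subtotal = $31,966.668
After credit = $31,966.668 − $782 = $31,184.668
Total = $31,184.668 + $926 = $32,110.668

$32,111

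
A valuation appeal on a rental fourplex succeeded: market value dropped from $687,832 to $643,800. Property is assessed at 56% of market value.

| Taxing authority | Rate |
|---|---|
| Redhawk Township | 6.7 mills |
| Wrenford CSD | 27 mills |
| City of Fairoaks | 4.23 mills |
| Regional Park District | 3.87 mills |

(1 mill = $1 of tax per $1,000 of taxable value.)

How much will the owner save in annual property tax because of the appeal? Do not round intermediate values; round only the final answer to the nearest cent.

Old assessed value = $687,832 × 0.56 = $385,185.92
New assessed value = $643,800 × 0.56 = $360,528
Combined rate = 0.0067 + 0.027 + 0.00423 + 0.00387 = 0.0418
Old tax = $385,185.92 × 0.0418 = $16,100.771456
New tax = $360,528 × 0.0418 = $15,070.0704
Reduction = $16,100.771456 − $15,070.0704 = $1,030.701056

$1,030.70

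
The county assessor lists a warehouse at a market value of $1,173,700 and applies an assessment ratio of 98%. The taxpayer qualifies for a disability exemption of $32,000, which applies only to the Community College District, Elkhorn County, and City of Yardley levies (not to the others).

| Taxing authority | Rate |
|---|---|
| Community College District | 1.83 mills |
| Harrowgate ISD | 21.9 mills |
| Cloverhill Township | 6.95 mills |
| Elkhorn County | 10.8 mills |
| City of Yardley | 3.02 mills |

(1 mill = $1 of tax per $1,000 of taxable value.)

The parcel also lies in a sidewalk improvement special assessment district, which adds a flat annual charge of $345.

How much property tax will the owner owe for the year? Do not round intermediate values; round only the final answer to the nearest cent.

Assessed value = $1,173,700 × 0.98 = $1,150,226
Community College District: ($1,150,226 − $32,000) × 0.00183 = $1,118,226 × 0.00183 = $2,046.35358
Harrowgate ISD: $1,150,226 × 0.0219 = $25,189.9494
Cloverhill Township: $1,150,226 × 0.00695 = $7,994.0707
Elkhorn County: ($1,150,226 − $32,000) × 0.0108 = $1,118,226 × 0.0108 = $12,076.8408
City of Yardley: ($1,150,226 − $32,000) × 0.00302 = $1,118,226 × 0.00302 = $3,377.04252
Levies subtotal = $50,684.257
Total = $50,684.257 + $345 = $51,029.257

$51,029.26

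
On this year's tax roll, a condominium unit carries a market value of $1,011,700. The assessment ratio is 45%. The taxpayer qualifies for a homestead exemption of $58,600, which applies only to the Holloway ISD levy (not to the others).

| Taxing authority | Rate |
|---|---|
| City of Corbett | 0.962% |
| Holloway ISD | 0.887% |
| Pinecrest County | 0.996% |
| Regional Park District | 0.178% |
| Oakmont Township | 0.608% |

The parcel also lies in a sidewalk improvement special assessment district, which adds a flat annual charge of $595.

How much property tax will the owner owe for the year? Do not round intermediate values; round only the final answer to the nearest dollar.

Assessed value = $1,011,700 × 0.45 = $455,265
City of Corbett: $455,265 × 0.00962 = $4,379.6493
Holloway ISD: ($455,265 − $58,600) × 0.00887 = $396,665 × 0.00887 = $3,518.41855
Pinecrest County: $455,265 × 0.00996 = $4,534.4394
Regional Park District: $455,265 × 0.00178 = $810.3717
Oakmont Township: $455,265 × 0.00608 = $2,768.0112
Levies subtotal = $16,010.89015
Total = $16,010.89015 + $595 = $16,605.89015

$16,606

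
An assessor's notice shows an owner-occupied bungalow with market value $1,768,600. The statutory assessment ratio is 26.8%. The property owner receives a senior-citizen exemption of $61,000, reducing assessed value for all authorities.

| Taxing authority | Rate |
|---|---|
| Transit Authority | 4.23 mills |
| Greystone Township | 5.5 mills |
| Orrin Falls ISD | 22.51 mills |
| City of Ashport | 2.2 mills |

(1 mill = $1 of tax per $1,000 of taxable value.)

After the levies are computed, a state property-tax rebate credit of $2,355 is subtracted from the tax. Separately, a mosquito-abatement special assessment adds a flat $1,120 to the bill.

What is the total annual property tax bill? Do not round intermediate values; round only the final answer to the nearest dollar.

Assessed value = $1,768,600 × 0.268 = $473,984.8
Taxable value = $473,984.8 − $61,000 = $412,984.8
Transit Authority: $412,984.8 × 0.00423 = $1,746.925704
Greystone Township: $412,984.8 × 0.0055 = $2,271.4164
Orrin Falls ISD: $412,984.8 × 0.02251 = $9,296.287848
City of Ashport: $412,984.8 × 0.0022 = $908.56656
Levies subtotal = $14,223.196512
After credit = $14,223.196512 − $2,355 = $11,868.196512
Total = $11,868.196512 + $1,120 = $12,988.196512

$12,988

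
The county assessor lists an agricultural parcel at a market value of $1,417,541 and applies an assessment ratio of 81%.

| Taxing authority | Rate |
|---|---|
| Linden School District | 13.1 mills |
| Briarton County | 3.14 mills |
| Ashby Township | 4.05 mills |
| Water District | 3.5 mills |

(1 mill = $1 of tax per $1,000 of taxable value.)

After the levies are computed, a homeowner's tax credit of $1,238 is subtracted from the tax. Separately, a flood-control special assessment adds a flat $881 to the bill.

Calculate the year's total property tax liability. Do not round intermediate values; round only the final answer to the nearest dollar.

$26,959

Assessed value = $1,417,541 × 0.81 = $1,148,208.21
Linden School District: $1,148,208.21 × 0.0131 = $15,041.527551
Briarton County: $1,148,208.21 × 0.00314 = $3,605.3737794
Ashby Township: $1,148,208.21 × 0.00405 = $4,650.2432505
Water District: $1,148,208.21 × 0.0035 = $4,018.728735
Levies subtotal = $27,315.8733159
After credit = $27,315.8733159 − $1,238 = $26,077.8733159
Total = $26,077.8733159 + $881 = $26,958.8733159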